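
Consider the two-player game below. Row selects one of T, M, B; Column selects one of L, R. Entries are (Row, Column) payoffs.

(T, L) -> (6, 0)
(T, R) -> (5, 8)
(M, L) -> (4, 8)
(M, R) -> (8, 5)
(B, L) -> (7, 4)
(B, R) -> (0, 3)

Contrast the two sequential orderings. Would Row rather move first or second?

second

If Row leads: Column's best replies are T→R, M→L, B→L; Row's induced payoffs 5, 4, 7; outcome (B, L), payoffs (7, 4).
If Column leads: Row's best replies are L→B, R→M; Column's induced payoffs 4, 5; outcome (M, R), payoffs (8, 5).
Row gets 7 moving first and 8 moving second, so Row prefers to move second.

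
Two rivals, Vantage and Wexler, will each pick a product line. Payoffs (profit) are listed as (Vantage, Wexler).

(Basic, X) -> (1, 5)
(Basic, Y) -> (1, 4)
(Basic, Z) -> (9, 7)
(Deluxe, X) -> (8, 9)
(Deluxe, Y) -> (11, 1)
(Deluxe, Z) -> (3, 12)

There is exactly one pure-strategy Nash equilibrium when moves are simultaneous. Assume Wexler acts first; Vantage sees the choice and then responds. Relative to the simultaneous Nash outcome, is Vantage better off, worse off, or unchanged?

Solve by backward induction (Wexler leads).
- X → Vantage plays Deluxe (best of 1, 8); Wexler gets 9.
- Y → Vantage plays Deluxe (best of 1, 11); Wexler gets 1.
- Z → Vantage plays Basic (best of 9, 3); Wexler gets 7.
Among 9, 1, 7, the best is 9 at X. Subgame-perfect outcome: (Deluxe, X) with payoffs (8, 9).
For the simultaneous game, intersect best replies.
Vantage's best replies: X→Deluxe; Y→Deluxe; Z→Basic.
Wexler's best replies: Basic→Z; Deluxe→Z.
The unique mutual best reply is (Basic, Z), giving (9, 7).
Vantage earns 8 sequentially versus 9 at the Nash outcome: worse off.

worse off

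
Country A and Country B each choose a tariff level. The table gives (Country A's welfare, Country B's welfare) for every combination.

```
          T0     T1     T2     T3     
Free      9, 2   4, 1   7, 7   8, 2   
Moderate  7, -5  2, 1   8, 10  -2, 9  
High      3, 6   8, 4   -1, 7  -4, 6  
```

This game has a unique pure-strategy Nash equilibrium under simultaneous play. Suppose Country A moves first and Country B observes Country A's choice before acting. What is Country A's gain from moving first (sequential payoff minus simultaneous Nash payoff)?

Solve by backward induction (Country A leads).
- Free → Country B plays T2 (best of 2, 1, 7, 2); Country A gets 7.
- Moderate → Country B plays T2 (best of -5, 1, 10, 9); Country A gets 8.
- High → Country B plays T2 (best of 6, 4, 7, 6); Country A gets -1.
Country A's induced payoffs are 7, 8, -1, so Country A commits to Moderate. Subgame-perfect outcome: (Moderate, T2) with payoffs (8, 10).
Under simultaneous play:
Country A's best replies: T0→Free; T1→High; T2→Moderate; T3→Free.
Country B's best replies: Free→T2; Moderate→T2; High→T2.
Only (Moderate, T2) has each player best-responding; Nash payoffs (8, 10).
Country A's commitment gain: 8 − 8 = 0.

0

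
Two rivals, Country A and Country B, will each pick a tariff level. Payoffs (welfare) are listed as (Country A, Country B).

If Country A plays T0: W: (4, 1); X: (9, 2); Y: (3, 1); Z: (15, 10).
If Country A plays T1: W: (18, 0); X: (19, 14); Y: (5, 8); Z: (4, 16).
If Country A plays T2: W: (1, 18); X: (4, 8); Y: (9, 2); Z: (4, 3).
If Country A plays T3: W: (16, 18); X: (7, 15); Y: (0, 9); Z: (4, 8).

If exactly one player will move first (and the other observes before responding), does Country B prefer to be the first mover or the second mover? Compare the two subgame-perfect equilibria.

If Country A leads: Country B's best replies are T0→Z, T1→Z, T2→W, T3→W; Country A's induced payoffs 15, 4, 1, 16; outcome (T3, W), payoffs (16, 18).
If Country B leads: Country A's best replies are W→T1, X→T1, Y→T2, Z→T0; Country B's induced payoffs 0, 14, 2, 10; outcome (T1, X), payoffs (19, 14).
Country B gets 14 moving first and 18 moving second, so Country B prefers to move second.

second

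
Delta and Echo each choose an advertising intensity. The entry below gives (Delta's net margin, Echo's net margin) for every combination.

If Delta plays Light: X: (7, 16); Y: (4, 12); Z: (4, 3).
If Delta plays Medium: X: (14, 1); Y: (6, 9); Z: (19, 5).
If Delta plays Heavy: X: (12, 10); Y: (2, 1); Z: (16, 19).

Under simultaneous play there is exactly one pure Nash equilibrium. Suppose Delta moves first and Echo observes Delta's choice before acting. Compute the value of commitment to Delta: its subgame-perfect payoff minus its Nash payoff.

10

Echo best-responds to each possible Delta move:
- Light: Echo compares 16, 12, 3 and picks X; Delta would get 7.
- Medium: Echo compares 1, 9, 5 and picks Y; Delta would get 6.
- Heavy: Echo compares 10, 1, 19 and picks Z; Delta would get 16.
Among 7, 6, 16, the best is 16 at Heavy. Subgame-perfect outcome: (Heavy, Z) with payoffs (16, 19).
Now find the simultaneous Nash equilibrium.
Delta's best replies: X→Medium; Y→Medium; Z→Medium.
Echo's best replies: Light→X; Medium→Y; Heavy→Z.
Only (Medium, Y) has each player best-responding; Nash payoffs (6, 9).
Delta's commitment gain: 16 − 6 = 10.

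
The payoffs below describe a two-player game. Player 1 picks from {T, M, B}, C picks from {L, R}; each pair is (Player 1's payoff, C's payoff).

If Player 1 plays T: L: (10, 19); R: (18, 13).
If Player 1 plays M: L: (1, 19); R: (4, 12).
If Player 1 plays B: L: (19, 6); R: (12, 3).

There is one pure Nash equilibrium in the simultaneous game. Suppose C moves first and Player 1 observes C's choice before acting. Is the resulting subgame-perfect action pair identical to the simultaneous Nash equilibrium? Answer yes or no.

Player 1 best-responds to each possible C move:
- L → Player 1 plays B (best of 10, 1, 19); C gets 6.
- R → Player 1 plays T (best of 18, 4, 12); C gets 13.
Among 6, 13, the best is 13 at R. Subgame-perfect outcome: (T, R) with payoffs (18, 13).
For the simultaneous game, intersect best replies.
Player 1's best replies: L→B; R→T.
C's best replies: T→L; M→L; B→L.
Only (B, L) has each player best-responding; Nash payoffs (19, 6).
Sequential outcome (T, R) differs from the Nash profile (B, L).

no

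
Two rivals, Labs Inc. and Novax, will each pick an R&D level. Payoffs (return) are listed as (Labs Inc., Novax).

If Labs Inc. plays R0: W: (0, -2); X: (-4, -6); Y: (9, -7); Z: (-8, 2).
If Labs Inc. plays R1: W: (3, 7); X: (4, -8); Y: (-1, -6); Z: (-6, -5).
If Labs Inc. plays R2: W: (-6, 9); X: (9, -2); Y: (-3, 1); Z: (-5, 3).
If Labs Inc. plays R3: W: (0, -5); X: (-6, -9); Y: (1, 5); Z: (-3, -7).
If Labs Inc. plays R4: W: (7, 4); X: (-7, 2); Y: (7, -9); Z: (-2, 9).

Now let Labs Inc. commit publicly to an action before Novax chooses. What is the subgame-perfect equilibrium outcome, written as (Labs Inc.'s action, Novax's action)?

(R1, W)

Work backward from Novax's decision.
- R0: Novax compares -2, -6, -7, 2 and picks Z; Labs Inc. would get -8.
- R1: Novax compares 7, -8, -6, -5 and picks W; Labs Inc. would get 3.
- R2: Novax compares 9, -2, 1, 3 and picks W; Labs Inc. would get -6.
- R3: Novax compares -5, -9, 5, -7 and picks Y; Labs Inc. would get 1.
- R4: Novax compares 4, 2, -9, 9 and picks Z; Labs Inc. would get -2.
Maximizing over -8, 3, -6, 1, -2, Labs Inc. chooses R1. Subgame-perfect outcome: (R1, W) with payoffs (3, 7).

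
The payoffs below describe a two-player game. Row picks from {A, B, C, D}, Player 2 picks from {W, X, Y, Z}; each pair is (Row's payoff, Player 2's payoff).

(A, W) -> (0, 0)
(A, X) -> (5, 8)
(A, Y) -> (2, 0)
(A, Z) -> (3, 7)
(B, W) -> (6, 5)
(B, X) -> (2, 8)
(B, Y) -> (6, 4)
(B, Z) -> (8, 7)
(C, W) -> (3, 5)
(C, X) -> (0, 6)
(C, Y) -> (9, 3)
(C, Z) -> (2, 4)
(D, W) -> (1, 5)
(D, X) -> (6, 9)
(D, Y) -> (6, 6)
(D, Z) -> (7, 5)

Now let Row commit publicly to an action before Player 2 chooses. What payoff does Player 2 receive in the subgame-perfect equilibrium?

Backward induction with Row moving first.
- A: Player 2 compares 0, 8, 0, 7 and picks X; Row would get 5.
- B: Player 2 compares 5, 8, 4, 7 and picks X; Row would get 2.
- C: Player 2 compares 5, 6, 3, 4 and picks X; Row would get 0.
- D: Player 2 compares 5, 9, 6, 5 and picks X; Row would get 6.
Among 5, 2, 0, 6, the best is 6 at D. Subgame-perfect outcome: (D, X) with payoffs (6, 9).

9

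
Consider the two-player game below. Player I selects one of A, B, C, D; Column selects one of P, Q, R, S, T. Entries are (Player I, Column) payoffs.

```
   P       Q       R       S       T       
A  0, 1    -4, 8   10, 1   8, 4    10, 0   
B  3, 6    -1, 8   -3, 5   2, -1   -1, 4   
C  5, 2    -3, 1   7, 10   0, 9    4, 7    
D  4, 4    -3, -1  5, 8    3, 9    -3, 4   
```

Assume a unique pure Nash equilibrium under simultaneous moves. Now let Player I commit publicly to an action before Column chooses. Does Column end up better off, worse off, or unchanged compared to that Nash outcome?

better off

Work backward from Column's decision.
- A: Column compares 1, 8, 1, 4, 0 and picks Q; Player I would get -4.
- B: Column compares 6, 8, 5, -1, 4 and picks Q; Player I would get -1.
- C: Column compares 2, 1, 10, 9, 7 and picks R; Player I would get 7.
- D: Column compares 4, -1, 8, 9, 4 and picks S; Player I would get 3.
Maximizing over -4, -1, 7, 3, Player I chooses C. Subgame-perfect outcome: (C, R) with payoffs (7, 10).
Now find the simultaneous Nash equilibrium.
Player I's best replies: P→C; Q→B; R→A; S→A; T→A.
Column's best replies: A→Q; B→Q; C→R; D→S.
Only (B, Q) has each player best-responding; Nash payoffs (-1, 8).
Column earns 10 sequentially versus 8 at the Nash outcome: better off.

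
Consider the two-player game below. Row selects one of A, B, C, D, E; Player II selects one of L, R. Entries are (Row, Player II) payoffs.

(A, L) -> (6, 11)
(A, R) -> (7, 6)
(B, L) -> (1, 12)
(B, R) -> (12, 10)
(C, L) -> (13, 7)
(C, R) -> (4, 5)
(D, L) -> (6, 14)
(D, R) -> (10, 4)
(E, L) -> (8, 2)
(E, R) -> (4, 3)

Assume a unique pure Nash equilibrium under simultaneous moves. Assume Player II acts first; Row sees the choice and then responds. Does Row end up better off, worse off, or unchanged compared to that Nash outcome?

worse off

Work backward from Row's decision.
- L: BR = C, leader payoff 7.
- R: BR = B, leader payoff 10.
Maximizing over 7, 10, Player II chooses R. Subgame-perfect outcome: (B, R) with payoffs (12, 10).
For the simultaneous game, intersect best replies.
Row's best replies: L→C; R→B.
Player II's best replies: A→L; B→L; C→L; D→L; E→R.
The unique mutual best reply is (C, L), giving (13, 7).
Row earns 12 sequentially versus 13 at the Nash outcome: worse off.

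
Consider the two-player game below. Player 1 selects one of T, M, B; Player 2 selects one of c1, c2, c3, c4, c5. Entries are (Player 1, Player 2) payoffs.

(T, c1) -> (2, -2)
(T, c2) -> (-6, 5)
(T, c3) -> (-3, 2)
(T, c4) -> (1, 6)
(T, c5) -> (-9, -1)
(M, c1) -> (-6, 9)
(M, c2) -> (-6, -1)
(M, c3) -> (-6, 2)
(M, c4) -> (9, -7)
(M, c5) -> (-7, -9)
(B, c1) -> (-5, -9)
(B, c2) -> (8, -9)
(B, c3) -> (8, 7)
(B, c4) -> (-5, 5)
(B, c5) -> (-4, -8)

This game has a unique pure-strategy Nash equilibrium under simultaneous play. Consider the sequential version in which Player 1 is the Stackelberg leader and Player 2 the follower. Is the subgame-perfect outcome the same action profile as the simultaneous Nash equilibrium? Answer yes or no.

Player 2 best-responds to each possible Player 1 move:
- T: BR = c4, leader payoff 1.
- M: BR = c1, leader payoff -6.
- B: BR = c3, leader payoff 8.
Maximizing over 1, -6, 8, Player 1 chooses B. Subgame-perfect outcome: (B, c3) with payoffs (8, 7).
For the simultaneous game, intersect best replies.
Player 1's best replies: c1→T; c2→B; c3→B; c4→M; c5→B.
Player 2's best replies: T→c4; M→c1; B→c3.
The unique mutual best reply is (B, c3), giving (8, 7).
Sequential outcome (B, c3) coincides with the Nash profile (B, c3).

yes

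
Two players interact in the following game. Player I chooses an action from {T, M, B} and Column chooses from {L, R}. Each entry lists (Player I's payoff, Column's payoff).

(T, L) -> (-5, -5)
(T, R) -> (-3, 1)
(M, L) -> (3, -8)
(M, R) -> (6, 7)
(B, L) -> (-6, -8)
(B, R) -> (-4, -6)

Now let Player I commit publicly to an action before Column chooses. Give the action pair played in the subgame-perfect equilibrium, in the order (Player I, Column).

Solve by backward induction (Player I leads).
- T: BR = R, leader payoff -3.
- M: BR = R, leader payoff 6.
- B: BR = R, leader payoff -4.
Among -3, 6, -4, the best is 6 at M. Subgame-perfect outcome: (M, R) with payoffs (6, 7).

(M, R)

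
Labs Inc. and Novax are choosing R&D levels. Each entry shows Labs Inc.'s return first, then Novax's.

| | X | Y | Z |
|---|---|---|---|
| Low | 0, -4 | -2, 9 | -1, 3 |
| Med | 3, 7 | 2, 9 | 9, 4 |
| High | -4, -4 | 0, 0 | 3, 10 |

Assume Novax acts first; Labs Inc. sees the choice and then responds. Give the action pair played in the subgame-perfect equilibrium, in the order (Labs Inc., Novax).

Solve by backward induction (Novax leads).
- X: Labs Inc. compares 0, 3, -4 and picks Med; Novax would get 7.
- Y: Labs Inc. compares -2, 2, 0 and picks Med; Novax would get 9.
- Z: Labs Inc. compares -1, 9, 3 and picks Med; Novax would get 4.
Novax's induced payoffs are 7, 9, 4, so Novax commits to Y. Subgame-perfect outcome: (Med, Y) with payoffs (2, 9).

(Med, Y)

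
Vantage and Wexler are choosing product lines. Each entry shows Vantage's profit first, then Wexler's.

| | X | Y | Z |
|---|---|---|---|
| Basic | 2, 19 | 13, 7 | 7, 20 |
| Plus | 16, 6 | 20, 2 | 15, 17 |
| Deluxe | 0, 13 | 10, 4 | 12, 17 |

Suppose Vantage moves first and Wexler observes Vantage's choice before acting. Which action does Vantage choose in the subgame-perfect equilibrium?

Wexler best-responds to each possible Vantage move:
- Basic → Wexler plays Z (best of 19, 7, 20); Vantage gets 7.
- Plus → Wexler plays Z (best of 6, 2, 17); Vantage gets 15.
- Deluxe → Wexler plays Z (best of 13, 4, 17); Vantage gets 12.
Among 7, 15, 12, the best is 15 at Plus. Subgame-perfect outcome: (Plus, Z) with payoffs (15, 17).

Plus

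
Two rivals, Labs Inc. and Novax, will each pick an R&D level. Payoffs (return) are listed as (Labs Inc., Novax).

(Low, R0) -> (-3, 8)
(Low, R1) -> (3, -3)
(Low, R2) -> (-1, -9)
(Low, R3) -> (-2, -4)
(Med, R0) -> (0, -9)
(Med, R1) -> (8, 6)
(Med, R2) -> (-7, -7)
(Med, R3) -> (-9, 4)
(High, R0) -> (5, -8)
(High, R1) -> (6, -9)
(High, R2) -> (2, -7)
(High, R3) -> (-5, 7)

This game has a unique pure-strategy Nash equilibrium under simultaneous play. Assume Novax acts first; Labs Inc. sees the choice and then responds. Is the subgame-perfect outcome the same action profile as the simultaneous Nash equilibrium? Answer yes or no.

Labs Inc. best-responds to each possible Novax move:
- R0 → Labs Inc. plays High (best of -3, 0, 5); Novax gets -8.
- R1 → Labs Inc. plays Med (best of 3, 8, 6); Novax gets 6.
- R2 → Labs Inc. plays High (best of -1, -7, 2); Novax gets -7.
- R3 → Labs Inc. plays Low (best of -2, -9, -5); Novax gets -4.
Maximizing over -8, 6, -7, -4, Novax chooses R1. Subgame-perfect outcome: (Med, R1) with payoffs (8, 6).
Under simultaneous play:
Labs Inc.'s best replies: R0→High; R1→Med; R2→High; R3→Low.
Novax's best replies: Low→R0; Med→R1; High→R3.
The unique mutual best reply is (Med, R1), giving (8, 6).
Sequential outcome (Med, R1) coincides with the Nash profile (Med, R1).

yes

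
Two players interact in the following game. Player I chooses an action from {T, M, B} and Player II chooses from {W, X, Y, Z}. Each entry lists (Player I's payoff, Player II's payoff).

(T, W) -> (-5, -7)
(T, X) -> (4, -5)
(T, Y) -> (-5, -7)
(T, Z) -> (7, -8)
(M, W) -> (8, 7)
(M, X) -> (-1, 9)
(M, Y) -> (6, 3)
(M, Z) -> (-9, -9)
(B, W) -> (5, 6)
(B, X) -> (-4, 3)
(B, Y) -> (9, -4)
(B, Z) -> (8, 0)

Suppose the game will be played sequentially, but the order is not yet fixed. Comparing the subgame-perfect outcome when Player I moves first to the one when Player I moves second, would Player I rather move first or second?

second

If Player I leads: Player II's best replies are T→X, M→X, B→W; Player I's induced payoffs 4, -1, 5; outcome (B, W), payoffs (5, 6).
If Player II leads: Player I's best replies are W→M, X→T, Y→B, Z→B; Player II's induced payoffs 7, -5, -4, 0; outcome (M, W), payoffs (8, 7).
Player I gets 5 moving first and 8 moving second, so Player I prefers to move second.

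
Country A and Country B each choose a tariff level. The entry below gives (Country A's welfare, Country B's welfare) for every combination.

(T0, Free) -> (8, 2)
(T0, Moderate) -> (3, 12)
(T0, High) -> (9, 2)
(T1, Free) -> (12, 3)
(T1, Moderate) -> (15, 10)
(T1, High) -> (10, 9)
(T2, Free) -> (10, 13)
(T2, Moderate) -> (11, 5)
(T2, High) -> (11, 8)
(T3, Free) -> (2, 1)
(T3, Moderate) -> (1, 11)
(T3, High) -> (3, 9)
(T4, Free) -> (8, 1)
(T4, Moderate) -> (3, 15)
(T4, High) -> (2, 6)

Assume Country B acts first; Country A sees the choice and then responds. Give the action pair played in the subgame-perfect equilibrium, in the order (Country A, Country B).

(T1, Moderate)

Solve by backward induction (Country B leads).
- Free: Country A compares 8, 12, 10, 2, 8 and picks T1; Country B would get 3.
- Moderate: Country A compares 3, 15, 11, 1, 3 and picks T1; Country B would get 10.
- High: Country A compares 9, 10, 11, 3, 2 and picks T2; Country B would get 8.
Country B's induced payoffs are 3, 10, 8, so Country B commits to Moderate. Subgame-perfect outcome: (T1, Moderate) with payoffs (15, 10).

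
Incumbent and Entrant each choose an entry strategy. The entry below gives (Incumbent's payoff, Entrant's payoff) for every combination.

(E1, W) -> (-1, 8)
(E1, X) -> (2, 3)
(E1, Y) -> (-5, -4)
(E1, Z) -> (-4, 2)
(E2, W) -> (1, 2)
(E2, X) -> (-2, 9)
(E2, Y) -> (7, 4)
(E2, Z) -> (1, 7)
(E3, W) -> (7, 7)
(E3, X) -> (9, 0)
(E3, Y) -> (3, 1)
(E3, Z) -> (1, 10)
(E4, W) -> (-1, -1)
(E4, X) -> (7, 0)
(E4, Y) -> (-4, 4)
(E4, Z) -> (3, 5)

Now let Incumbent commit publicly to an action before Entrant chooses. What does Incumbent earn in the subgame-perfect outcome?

Backward induction with Incumbent moving first.
- E1: BR = W, leader payoff -1.
- E2: BR = X, leader payoff -2.
- E3: BR = Z, leader payoff 1.
- E4: BR = Z, leader payoff 3.
Maximizing over -1, -2, 1, 3, Incumbent chooses E4. Subgame-perfect outcome: (E4, Z) with payoffs (3, 5).

3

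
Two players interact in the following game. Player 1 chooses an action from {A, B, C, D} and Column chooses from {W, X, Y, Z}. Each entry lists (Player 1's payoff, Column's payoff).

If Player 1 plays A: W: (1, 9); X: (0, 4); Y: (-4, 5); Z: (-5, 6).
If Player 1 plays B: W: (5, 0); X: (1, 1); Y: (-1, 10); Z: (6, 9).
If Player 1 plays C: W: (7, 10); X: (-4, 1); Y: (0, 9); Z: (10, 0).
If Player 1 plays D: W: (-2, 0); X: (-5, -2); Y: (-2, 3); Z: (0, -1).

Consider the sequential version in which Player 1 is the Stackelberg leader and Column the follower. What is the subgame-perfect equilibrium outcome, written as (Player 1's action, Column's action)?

Work backward from Column's decision.
- A: Column compares 9, 4, 5, 6 and picks W; Player 1 would get 1.
- B: Column compares 0, 1, 10, 9 and picks Y; Player 1 would get -1.
- C: Column compares 10, 1, 9, 0 and picks W; Player 1 would get 7.
- D: Column compares 0, -2, 3, -1 and picks Y; Player 1 would get -2.
Player 1's induced payoffs are 1, -1, 7, -2, so Player 1 commits to C. Subgame-perfect outcome: (C, W) with payoffs (7, 10).

(C, W)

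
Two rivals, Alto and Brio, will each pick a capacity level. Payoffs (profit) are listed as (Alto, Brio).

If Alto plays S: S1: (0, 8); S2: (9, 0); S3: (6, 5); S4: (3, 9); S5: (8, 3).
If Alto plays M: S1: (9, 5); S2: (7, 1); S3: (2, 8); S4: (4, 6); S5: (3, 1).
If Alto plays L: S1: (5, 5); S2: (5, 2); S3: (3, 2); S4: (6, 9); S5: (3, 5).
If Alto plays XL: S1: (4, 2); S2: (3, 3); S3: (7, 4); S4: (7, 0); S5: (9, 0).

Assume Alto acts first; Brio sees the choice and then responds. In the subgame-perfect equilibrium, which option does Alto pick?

Solve by backward induction (Alto leads).
- S: BR = S4, leader payoff 3.
- M: BR = S3, leader payoff 2.
- L: BR = S4, leader payoff 6.
- XL: BR = S3, leader payoff 7.
Alto's induced payoffs are 3, 2, 6, 7, so Alto commits to XL. Subgame-perfect outcome: (XL, S3) with payoffs (7, 4).

XL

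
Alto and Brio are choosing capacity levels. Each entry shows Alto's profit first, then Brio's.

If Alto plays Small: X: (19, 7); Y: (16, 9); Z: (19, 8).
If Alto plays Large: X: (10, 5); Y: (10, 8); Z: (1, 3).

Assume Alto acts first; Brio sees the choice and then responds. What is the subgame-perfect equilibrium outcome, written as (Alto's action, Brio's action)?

(Small, Y)

Brio best-responds to each possible Alto move:
- Small → Brio plays Y (best of 7, 9, 8); Alto gets 16.
- Large → Brio plays Y (best of 5, 8, 3); Alto gets 10.
Among 16, 10, the best is 16 at Small. Subgame-perfect outcome: (Small, Y) with payoffs (16, 9).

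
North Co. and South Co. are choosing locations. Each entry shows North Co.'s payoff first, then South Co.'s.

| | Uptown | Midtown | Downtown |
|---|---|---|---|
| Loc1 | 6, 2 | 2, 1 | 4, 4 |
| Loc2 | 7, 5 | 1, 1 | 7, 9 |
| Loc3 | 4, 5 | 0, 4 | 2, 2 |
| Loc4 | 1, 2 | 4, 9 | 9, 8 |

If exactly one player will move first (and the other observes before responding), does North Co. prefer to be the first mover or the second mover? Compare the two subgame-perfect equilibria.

first

If North Co. leads: South Co.'s best replies are Loc1→Downtown, Loc2→Downtown, Loc3→Uptown, Loc4→Midtown; North Co.'s induced payoffs 4, 7, 4, 4; outcome (Loc2, Downtown), payoffs (7, 9).
If South Co. leads: North Co.'s best replies are Uptown→Loc2, Midtown→Loc4, Downtown→Loc4; South Co.'s induced payoffs 5, 9, 8; outcome (Loc4, Midtown), payoffs (4, 9).
North Co. gets 7 moving first and 4 moving second, so North Co. prefers to move first.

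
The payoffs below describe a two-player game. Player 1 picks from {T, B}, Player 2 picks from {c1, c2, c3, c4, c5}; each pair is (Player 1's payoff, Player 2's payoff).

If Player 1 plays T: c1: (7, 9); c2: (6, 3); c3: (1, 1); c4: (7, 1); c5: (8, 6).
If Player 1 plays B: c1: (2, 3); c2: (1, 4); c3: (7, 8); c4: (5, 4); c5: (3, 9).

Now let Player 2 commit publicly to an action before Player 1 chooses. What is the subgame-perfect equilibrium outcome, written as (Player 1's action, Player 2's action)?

(T, c1)

Backward induction with Player 2 moving first.
- c1 → Player 1 plays T (best of 7, 2); Player 2 gets 9.
- c2 → Player 1 plays T (best of 6, 1); Player 2 gets 3.
- c3 → Player 1 plays B (best of 1, 7); Player 2 gets 8.
- c4 → Player 1 plays T (best of 7, 5); Player 2 gets 1.
- c5 → Player 1 plays T (best of 8, 3); Player 2 gets 6.
Maximizing over 9, 3, 8, 1, 6, Player 2 chooses c1. Subgame-perfect outcome: (T, c1) with payoffs (7, 9).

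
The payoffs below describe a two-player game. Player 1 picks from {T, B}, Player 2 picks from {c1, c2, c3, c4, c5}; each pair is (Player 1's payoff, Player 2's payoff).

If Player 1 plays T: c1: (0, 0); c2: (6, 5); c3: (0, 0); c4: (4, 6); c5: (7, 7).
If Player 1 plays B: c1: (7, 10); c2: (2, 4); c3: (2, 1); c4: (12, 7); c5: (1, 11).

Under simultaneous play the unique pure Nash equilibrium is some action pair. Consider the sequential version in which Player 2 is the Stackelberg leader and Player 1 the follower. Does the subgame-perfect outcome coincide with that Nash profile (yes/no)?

no

Backward induction with Player 2 moving first.
- c1: BR = B, leader payoff 10.
- c2: BR = T, leader payoff 5.
- c3: BR = B, leader payoff 1.
- c4: BR = B, leader payoff 7.
- c5: BR = T, leader payoff 7.
Among 10, 5, 1, 7, 7, the best is 10 at c1. Subgame-perfect outcome: (B, c1) with payoffs (7, 10).
For the simultaneous game, intersect best replies.
Player 1's best replies: c1→B; c2→T; c3→B; c4→B; c5→T.
Player 2's best replies: T→c5; B→c5.
The unique mutual best reply is (T, c5), giving (7, 7).
Sequential outcome (B, c1) differs from the Nash profile (T, c5).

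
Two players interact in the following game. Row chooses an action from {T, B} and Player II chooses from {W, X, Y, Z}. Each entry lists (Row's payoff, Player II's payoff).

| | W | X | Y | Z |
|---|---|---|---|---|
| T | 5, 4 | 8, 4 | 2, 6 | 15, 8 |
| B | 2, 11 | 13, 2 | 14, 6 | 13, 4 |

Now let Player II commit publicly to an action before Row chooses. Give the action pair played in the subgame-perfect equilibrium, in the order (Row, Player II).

Backward induction with Player II moving first.
- W: Row compares 5, 2 and picks T; Player II would get 4.
- X: Row compares 8, 13 and picks B; Player II would get 2.
- Y: Row compares 2, 14 and picks B; Player II would get 6.
- Z: Row compares 15, 13 and picks T; Player II would get 8.
Among 4, 2, 6, 8, the best is 8 at Z. Subgame-perfect outcome: (T, Z) with payoffs (15, 8).

(T, Z)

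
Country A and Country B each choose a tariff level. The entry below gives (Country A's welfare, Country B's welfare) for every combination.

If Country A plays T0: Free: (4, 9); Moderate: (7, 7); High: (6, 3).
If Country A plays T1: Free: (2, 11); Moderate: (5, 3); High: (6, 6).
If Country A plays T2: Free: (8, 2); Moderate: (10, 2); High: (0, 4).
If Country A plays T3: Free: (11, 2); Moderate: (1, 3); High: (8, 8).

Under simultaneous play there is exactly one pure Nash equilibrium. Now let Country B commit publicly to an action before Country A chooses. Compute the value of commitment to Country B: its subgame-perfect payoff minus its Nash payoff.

Country A best-responds to each possible Country B move:
- Free: Country A compares 4, 2, 8, 11 and picks T3; Country B would get 2.
- Moderate: Country A compares 7, 5, 10, 1 and picks T2; Country B would get 2.
- High: Country A compares 6, 6, 0, 8 and picks T3; Country B would get 8.
Maximizing over 2, 2, 8, Country B chooses High. Subgame-perfect outcome: (T3, High) with payoffs (8, 8).
Now find the simultaneous Nash equilibrium.
Country A's best replies: Free→T3; Moderate→T2; High→T3.
Country B's best replies: T0→Free; T1→Free; T2→High; T3→High.
Only (T3, High) has each player best-responding; Nash payoffs (8, 8).
Country B's commitment gain: 8 − 8 = 0.

0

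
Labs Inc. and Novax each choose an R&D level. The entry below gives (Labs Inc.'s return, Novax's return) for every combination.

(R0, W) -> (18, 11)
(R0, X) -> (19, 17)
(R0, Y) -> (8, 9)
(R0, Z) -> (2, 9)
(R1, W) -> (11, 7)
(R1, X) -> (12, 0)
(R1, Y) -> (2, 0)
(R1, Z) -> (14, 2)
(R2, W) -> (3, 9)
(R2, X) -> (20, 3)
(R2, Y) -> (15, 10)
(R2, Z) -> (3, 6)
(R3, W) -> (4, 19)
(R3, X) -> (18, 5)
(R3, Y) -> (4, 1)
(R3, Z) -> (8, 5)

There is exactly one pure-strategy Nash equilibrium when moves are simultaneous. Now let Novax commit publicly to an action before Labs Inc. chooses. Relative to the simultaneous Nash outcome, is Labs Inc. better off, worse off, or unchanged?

better off

Solve by backward induction (Novax leads).
- W: Labs Inc. compares 18, 11, 3, 4 and picks R0; Novax would get 11.
- X: Labs Inc. compares 19, 12, 20, 18 and picks R2; Novax would get 3.
- Y: Labs Inc. compares 8, 2, 15, 4 and picks R2; Novax would get 10.
- Z: Labs Inc. compares 2, 14, 3, 8 and picks R1; Novax would get 2.
Among 11, 3, 10, 2, the best is 11 at W. Subgame-perfect outcome: (R0, W) with payoffs (18, 11).
For the simultaneous game, intersect best replies.
Labs Inc.'s best replies: W→R0; X→R2; Y→R2; Z→R1.
Novax's best replies: R0→X; R1→W; R2→Y; R3→W.
The unique mutual best reply is (R2, Y), giving (15, 10).
Labs Inc. earns 18 sequentially versus 15 at the Nash outcome: better off.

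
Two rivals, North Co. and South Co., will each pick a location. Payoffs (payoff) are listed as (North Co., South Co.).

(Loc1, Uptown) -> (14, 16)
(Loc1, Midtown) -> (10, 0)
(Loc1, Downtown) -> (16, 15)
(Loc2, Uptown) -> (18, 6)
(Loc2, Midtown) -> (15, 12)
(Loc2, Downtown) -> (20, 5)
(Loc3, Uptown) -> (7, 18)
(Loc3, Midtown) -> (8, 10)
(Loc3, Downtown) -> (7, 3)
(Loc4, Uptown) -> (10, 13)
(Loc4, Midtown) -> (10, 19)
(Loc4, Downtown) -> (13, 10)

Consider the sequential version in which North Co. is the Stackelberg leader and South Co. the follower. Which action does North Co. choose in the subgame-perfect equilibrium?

South Co. best-responds to each possible North Co. move:
- Loc1 → South Co. plays Uptown (best of 16, 0, 15); North Co. gets 14.
- Loc2 → South Co. plays Midtown (best of 6, 12, 5); North Co. gets 15.
- Loc3 → South Co. plays Uptown (best of 18, 10, 3); North Co. gets 7.
- Loc4 → South Co. plays Midtown (best of 13, 19, 10); North Co. gets 10.
Among 14, 15, 7, 10, the best is 15 at Loc2. Subgame-perfect outcome: (Loc2, Midtown) with payoffs (15, 12).

Loc2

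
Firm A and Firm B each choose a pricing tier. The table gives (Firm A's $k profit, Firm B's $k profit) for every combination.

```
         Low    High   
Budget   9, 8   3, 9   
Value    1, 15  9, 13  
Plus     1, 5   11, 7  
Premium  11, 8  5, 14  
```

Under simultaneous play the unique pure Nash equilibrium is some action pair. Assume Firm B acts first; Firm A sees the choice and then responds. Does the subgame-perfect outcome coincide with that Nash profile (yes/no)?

no

Work backward from Firm A's decision.
- Low: BR = Premium, leader payoff 8.
- High: BR = Plus, leader payoff 7.
Among 8, 7, the best is 8 at Low. Subgame-perfect outcome: (Premium, Low) with payoffs (11, 8).
For the simultaneous game, intersect best replies.
Firm A's best replies: Low→Premium; High→Plus.
Firm B's best replies: Budget→High; Value→Low; Plus→High; Premium→High.
The unique mutual best reply is (Plus, High), giving (11, 7).
Sequential outcome (Premium, Low) differs from the Nash profile (Plus, High).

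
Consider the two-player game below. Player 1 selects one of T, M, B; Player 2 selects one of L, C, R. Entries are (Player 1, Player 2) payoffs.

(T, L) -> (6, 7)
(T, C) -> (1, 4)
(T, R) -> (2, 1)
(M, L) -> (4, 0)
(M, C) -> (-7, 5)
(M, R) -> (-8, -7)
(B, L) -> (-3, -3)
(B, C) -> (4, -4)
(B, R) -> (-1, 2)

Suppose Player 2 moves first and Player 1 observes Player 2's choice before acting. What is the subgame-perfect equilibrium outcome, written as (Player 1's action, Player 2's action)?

(T, L)

Player 1 best-responds to each possible Player 2 move:
- L: Player 1 compares 6, 4, -3 and picks T; Player 2 would get 7.
- C: Player 1 compares 1, -7, 4 and picks B; Player 2 would get -4.
- R: Player 1 compares 2, -8, -1 and picks T; Player 2 would get 1.
Maximizing over 7, -4, 1, Player 2 chooses L. Subgame-perfect outcome: (T, L) with payoffs (6, 7).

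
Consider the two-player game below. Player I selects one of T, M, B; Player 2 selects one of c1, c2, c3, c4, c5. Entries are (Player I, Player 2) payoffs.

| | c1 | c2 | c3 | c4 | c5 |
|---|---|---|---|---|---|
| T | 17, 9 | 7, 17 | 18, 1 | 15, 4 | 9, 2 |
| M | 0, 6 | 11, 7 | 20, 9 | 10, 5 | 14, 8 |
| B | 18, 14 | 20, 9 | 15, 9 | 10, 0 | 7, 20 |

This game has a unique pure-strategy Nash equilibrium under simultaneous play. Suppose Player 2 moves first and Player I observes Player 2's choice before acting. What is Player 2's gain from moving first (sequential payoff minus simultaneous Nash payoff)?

5

Solve by backward induction (Player 2 leads).
- c1 → Player I plays B (best of 17, 0, 18); Player 2 gets 14.
- c2 → Player I plays B (best of 7, 11, 20); Player 2 gets 9.
- c3 → Player I plays M (best of 18, 20, 15); Player 2 gets 9.
- c4 → Player I plays T (best of 15, 10, 10); Player 2 gets 4.
- c5 → Player I plays M (best of 9, 14, 7); Player 2 gets 8.
Player 2's induced payoffs are 14, 9, 9, 4, 8, so Player 2 commits to c1. Subgame-perfect outcome: (B, c1) with payoffs (18, 14).
For the simultaneous game, intersect best replies.
Player I's best replies: c1→B; c2→B; c3→M; c4→T; c5→M.
Player 2's best replies: T→c2; M→c3; B→c5.
The unique mutual best reply is (M, c3), giving (20, 9).
Player 2's commitment gain: 14 − 9 = 5.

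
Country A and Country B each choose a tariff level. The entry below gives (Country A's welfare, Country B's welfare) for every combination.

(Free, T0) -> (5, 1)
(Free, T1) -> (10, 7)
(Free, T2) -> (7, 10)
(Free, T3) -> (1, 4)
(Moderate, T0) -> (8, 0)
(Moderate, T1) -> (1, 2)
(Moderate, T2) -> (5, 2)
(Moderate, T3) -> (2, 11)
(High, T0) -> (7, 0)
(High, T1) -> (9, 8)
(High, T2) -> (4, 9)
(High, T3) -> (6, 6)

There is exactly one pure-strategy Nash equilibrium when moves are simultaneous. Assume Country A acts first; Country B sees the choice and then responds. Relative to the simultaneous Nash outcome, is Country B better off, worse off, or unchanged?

Country B best-responds to each possible Country A move:
- Free: Country B compares 1, 7, 10, 4 and picks T2; Country A would get 7.
- Moderate: Country B compares 0, 2, 2, 11 and picks T3; Country A would get 2.
- High: Country B compares 0, 8, 9, 6 and picks T2; Country A would get 4.
Maximizing over 7, 2, 4, Country A chooses Free. Subgame-perfect outcome: (Free, T2) with payoffs (7, 10).
Now find the simultaneous Nash equilibrium.
Country A's best replies: T0→Moderate; T1→Free; T2→Free; T3→High.
Country B's best replies: Free→T2; Moderate→T3; High→T2.
Only (Free, T2) has each player best-responding; Nash payoffs (7, 10).
Country B earns 10 sequentially versus 10 at the Nash outcome: unchanged.

unchanged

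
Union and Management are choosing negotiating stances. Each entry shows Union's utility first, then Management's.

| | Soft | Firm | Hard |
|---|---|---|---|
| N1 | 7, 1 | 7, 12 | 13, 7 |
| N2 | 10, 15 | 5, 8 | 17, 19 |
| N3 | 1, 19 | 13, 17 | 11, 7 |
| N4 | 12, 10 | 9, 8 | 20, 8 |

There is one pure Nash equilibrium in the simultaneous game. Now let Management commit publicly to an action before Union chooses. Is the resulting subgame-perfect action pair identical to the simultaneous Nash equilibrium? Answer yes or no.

no

Solve by backward induction (Management leads).
- Soft → Union plays N4 (best of 7, 10, 1, 12); Management gets 10.
- Firm → Union plays N3 (best of 7, 5, 13, 9); Management gets 17.
- Hard → Union plays N4 (best of 13, 17, 11, 20); Management gets 8.
Management's induced payoffs are 10, 17, 8, so Management commits to Firm. Subgame-perfect outcome: (N3, Firm) with payoffs (13, 17).
Now find the simultaneous Nash equilibrium.
Union's best replies: Soft→N4; Firm→N3; Hard→N4.
Management's best replies: N1→Firm; N2→Hard; N3→Soft; N4→Soft.
The unique mutual best reply is (N4, Soft), giving (12, 10).
Sequential outcome (N3, Firm) differs from the Nash profile (N4, Soft).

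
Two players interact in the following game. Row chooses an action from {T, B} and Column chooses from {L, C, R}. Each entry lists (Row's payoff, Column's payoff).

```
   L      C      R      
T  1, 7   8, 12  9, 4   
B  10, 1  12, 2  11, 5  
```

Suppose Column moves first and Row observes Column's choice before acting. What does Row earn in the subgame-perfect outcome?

Backward induction with Column moving first.
- L: BR = B, leader payoff 1.
- C: BR = B, leader payoff 2.
- R: BR = B, leader payoff 5.
Among 1, 2, 5, the best is 5 at R. Subgame-perfect outcome: (B, R) with payoffs (11, 5).

11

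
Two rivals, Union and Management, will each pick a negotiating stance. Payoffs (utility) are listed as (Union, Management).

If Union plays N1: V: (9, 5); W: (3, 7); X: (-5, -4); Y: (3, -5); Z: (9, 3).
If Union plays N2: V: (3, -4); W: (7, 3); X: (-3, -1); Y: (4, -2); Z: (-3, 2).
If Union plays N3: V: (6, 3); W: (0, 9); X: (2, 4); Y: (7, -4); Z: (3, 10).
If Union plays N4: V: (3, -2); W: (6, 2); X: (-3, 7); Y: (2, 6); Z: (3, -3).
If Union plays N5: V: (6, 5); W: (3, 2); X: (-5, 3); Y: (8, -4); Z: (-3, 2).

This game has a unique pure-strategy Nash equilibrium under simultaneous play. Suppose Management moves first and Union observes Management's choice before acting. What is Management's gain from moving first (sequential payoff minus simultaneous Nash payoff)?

2

Work backward from Union's decision.
- V: Union compares 9, 3, 6, 3, 6 and picks N1; Management would get 5.
- W: Union compares 3, 7, 0, 6, 3 and picks N2; Management would get 3.
- X: Union compares -5, -3, 2, -3, -5 and picks N3; Management would get 4.
- Y: Union compares 3, 4, 7, 2, 8 and picks N5; Management would get -4.
- Z: Union compares 9, -3, 3, 3, -3 and picks N1; Management would get 3.
Maximizing over 5, 3, 4, -4, 3, Management chooses V. Subgame-perfect outcome: (N1, V) with payoffs (9, 5).
Now find the simultaneous Nash equilibrium.
Union's best replies: V→N1; W→N2; X→N3; Y→N5; Z→N1.
Management's best replies: N1→W; N2→W; N3→Z; N4→X; N5→V.
The unique mutual best reply is (N2, W), giving (7, 3).
Management's commitment gain: 5 − 3 = 2.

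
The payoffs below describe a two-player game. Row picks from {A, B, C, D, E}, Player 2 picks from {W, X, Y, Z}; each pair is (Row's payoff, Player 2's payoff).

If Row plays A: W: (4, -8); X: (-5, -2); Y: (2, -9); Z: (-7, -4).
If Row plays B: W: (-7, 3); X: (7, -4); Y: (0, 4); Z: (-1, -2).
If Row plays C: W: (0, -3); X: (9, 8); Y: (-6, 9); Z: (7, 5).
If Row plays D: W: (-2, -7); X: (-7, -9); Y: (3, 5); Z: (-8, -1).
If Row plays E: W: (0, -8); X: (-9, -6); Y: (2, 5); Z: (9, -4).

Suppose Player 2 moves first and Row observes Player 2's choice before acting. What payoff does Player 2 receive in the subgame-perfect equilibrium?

Work backward from Row's decision.
- W → Row plays A (best of 4, -7, 0, -2, 0); Player 2 gets -8.
- X → Row plays C (best of -5, 7, 9, -7, -9); Player 2 gets 8.
- Y → Row plays D (best of 2, 0, -6, 3, 2); Player 2 gets 5.
- Z → Row plays E (best of -7, -1, 7, -8, 9); Player 2 gets -4.
Player 2's induced payoffs are -8, 8, 5, -4, so Player 2 commits to X. Subgame-perfect outcome: (C, X) with payoffs (9, 8).

8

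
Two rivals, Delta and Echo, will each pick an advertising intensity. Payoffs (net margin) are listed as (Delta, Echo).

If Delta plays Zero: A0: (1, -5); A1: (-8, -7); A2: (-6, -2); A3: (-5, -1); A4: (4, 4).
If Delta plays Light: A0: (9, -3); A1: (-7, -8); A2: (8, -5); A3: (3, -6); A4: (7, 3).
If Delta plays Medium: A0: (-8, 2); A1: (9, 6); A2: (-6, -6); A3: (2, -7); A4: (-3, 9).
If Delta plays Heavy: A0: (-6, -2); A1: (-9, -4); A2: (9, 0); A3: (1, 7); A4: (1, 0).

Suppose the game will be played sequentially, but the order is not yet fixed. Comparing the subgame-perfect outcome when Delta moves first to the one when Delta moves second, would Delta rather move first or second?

If Delta leads: Echo's best replies are Zero→A4, Light→A4, Medium→A4, Heavy→A3; Delta's induced payoffs 4, 7, -3, 1; outcome (Light, A4), payoffs (7, 3).
If Echo leads: Delta's best replies are A0→Light, A1→Medium, A2→Heavy, A3→Light, A4→Light; Echo's induced payoffs -3, 6, 0, -6, 3; outcome (Medium, A1), payoffs (9, 6).
Delta gets 7 moving first and 9 moving second, so Delta prefers to move second.

second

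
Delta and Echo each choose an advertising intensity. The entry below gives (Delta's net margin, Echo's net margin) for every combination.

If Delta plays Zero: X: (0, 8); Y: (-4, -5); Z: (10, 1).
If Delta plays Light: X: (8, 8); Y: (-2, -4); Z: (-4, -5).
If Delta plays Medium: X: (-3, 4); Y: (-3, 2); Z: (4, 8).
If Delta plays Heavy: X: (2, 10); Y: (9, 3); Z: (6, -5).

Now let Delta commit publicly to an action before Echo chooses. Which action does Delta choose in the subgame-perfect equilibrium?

Work backward from Echo's decision.
- Zero: BR = X, leader payoff 0.
- Light: BR = X, leader payoff 8.
- Medium: BR = Z, leader payoff 4.
- Heavy: BR = X, leader payoff 2.
Maximizing over 0, 8, 4, 2, Delta chooses Light. Subgame-perfect outcome: (Light, X) with payoffs (8, 8).

Light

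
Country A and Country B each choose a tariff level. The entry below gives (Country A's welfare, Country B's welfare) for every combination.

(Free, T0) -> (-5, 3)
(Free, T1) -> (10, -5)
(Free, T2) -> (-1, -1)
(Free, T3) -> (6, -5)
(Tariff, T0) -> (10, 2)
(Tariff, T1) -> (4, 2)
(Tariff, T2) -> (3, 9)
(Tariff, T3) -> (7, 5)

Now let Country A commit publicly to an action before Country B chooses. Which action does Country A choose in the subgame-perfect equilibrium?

Tariff

Backward induction with Country A moving first.
- Free: BR = T0, leader payoff -5.
- Tariff: BR = T2, leader payoff 3.
Maximizing over -5, 3, Country A chooses Tariff. Subgame-perfect outcome: (Tariff, T2) with payoffs (3, 9).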